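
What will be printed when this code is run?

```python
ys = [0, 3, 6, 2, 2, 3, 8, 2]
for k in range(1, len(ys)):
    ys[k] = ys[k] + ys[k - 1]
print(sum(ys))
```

k=1: ys[1] = 3+0 = 3 → [0, 3, 6, 2, 2, 3, 8, 2]
k=2: ys[2] = 6+3 = 9 → [0, 3, 9, 2, 2, 3, 8, 2]
k=3: ys[3] = 2+9 = 11 → [0, 3, 9, 11, 2, 3, 8, 2]
k=4: ys[4] = 2+11 = 13 → [0, 3, 9, 11, 13, 3, 8, 2]
k=5: ys[5] = 3+13 = 16 → [0, 3, 9, 11, 13, 16, 8, 2]
k=6: ys[6] = 8+16 = 24 → [0, 3, 9, 11, 13, 16, 24, 2]
k=7: ys[7] = 2+24 = 26 → [0, 3, 9, 11, 13, 16, 24, 26]
sum = 102

102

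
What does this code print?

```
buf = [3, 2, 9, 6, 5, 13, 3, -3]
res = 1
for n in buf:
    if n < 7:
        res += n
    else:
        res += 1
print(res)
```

n=3: <7, res = 1+3 = 4
n=2: <7, res = 4+2 = 6
n=9: not <7, res = 6+1 = 7
n=6: <7, res = 7+6 = 13
n=5: <7, res = 13+5 = 18
n=13: not <7, res = 18+1 = 19
n=3: <7, res = 19+3 = 22
n=-3: <7, res = 22+(-3) = 19

19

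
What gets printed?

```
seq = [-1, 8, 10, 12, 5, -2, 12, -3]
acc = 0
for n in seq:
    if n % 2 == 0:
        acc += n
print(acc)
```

n=-1: not even
n=8: even, acc = 0+8 = 8
n=10: even, acc = 8+10 = 18
n=12: even, acc = 18+12 = 30
n=5: not even
n=-2: even, acc = 30+(-2) = 28
n=12: even, acc = 28+12 = 40
n=-3: not even

40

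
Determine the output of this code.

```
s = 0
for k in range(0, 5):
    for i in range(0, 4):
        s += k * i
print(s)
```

60

k=0,i=0: s = 0+0 = 0
k=0,i=1: s = 0+0 = 0
k=0,i=2: s = 0+0 = 0
k=0,i=3: s = 0+0 = 0
k=1,i=0: s = 0+0 = 0
k=1,i=1: s = 0+1 = 1
k=1,i=2: s = 1+2 = 3
k=1,i=3: s = 3+3 = 6
k=2,i=0: s = 6+0 = 6
k=2,i=1: s = 6+2 = 8
k=2,i=2: s = 8+4 = 12
k=2,i=3: s = 12+6 = 18
k=3,i=0: s = 18+0 = 18
k=3,i=1: s = 18+3 = 21
k=3,i=2: s = 21+6 = 27
k=3,i=3: s = 27+9 = 36
k=4,i=0: s = 36+0 = 36
k=4,i=1: s = 36+4 = 40
k=4,i=2: s = 40+8 = 48
k=4,i=3: s = 48+12 = 60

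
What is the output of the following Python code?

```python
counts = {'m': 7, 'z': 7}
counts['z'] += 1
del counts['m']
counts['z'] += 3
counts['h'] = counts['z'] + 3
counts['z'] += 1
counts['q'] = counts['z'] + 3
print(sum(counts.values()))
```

41

counts['z'] = 7+1 = 8 → {'m': 7, 'z': 8}
del 'm' → {'z': 8}
counts['z'] = 8+3 = 11 → {'z': 11}
counts['h'] = counts['z']+3 = 14 → {'z': 11, 'h': 14}
counts['z'] = 11+1 = 12 → {'z': 12, 'h': 14}
counts['q'] = counts['z']+3 = 15 → {'z': 12, 'h': 14, 'q': 15}
sum of values = 41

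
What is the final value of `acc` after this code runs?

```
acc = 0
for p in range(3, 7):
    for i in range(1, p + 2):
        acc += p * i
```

363

p=3,i=1: acc = 0+3 = 3
p=3,i=2: acc = 3+6 = 9
p=3,i=3: acc = 9+9 = 18
p=3,i=4: acc = 18+12 = 30
p=4,i=1: acc = 30+4 = 34
p=4,i=2: acc = 34+8 = 42
p=4,i=3: acc = 42+12 = 54
p=4,i=4: acc = 54+16 = 70
p=4,i=5: acc = 70+20 = 90
p=5,i=1: acc = 90+5 = 95
p=5,i=2: acc = 95+10 = 105
p=5,i=3: acc = 105+15 = 120
p=5,i=4: acc = 120+20 = 140
p=5,i=5: acc = 140+25 = 165
p=5,i=6: acc = 165+30 = 195
p=6,i=1: acc = 195+6 = 201
p=6,i=2: acc = 201+12 = 213
p=6,i=3: acc = 213+18 = 231
p=6,i=4: acc = 231+24 = 255
p=6,i=5: acc = 255+30 = 285
p=6,i=6: acc = 285+36 = 321
p=6,i=7: acc = 321+42 = 363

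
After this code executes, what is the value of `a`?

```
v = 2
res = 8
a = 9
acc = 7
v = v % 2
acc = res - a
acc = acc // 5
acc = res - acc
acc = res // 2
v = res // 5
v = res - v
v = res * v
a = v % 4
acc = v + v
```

0

v = 2%2 = 0
acc = 8-9 = -1
acc = (-1)//5 = -1
acc = 8-(-1) = 9
acc = 8//2 = 4
v = 8//5 = 1
v = 8-1 = 7
v = 8*7 = 56
a = 56%4 = 0
acc = 56+56 = 112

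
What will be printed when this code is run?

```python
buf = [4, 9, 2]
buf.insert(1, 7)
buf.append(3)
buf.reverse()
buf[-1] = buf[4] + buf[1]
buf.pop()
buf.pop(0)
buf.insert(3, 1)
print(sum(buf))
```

19

insert 7 at 1 → [4, 7, 9, 2]
append 3 → [4, 7, 9, 2, 3]
reverse → [3, 2, 9, 7, 4]
buf[-1] = buf[4]+buf[1] = 4+2 = 6 → [3, 2, 9, 7, 6]
pop() removes 6 → [3, 2, 9, 7]
pop(0) removes 3 → [2, 9, 7]
insert 1 at 3 → [2, 9, 7, 1]
sum = 19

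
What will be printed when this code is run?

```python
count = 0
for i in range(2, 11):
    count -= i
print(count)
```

-54

i=2: count = 0-2 = -2
i=3: count = (-2)-3 = -5
i=4: count = (-5)-4 = -9
i=5: count = (-9)-5 = -14
i=6: count = (-14)-6 = -20
i=7: count = (-20)-7 = -27
i=8: count = (-27)-8 = -35
i=9: count = (-35)-9 = -44
i=10: count = (-44)-10 = -54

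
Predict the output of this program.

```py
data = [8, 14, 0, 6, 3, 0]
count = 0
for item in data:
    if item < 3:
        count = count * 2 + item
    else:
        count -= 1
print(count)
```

-12

item=8: not <3, count = 0-1 = -1
item=14: not <3, count = (-1)-1 = -2
item=0: <3, count = (-2)*2+0 = -4
item=6: not <3, count = (-4)-1 = -5
item=3: not <3, count = (-5)-1 = -6
item=0: <3, count = (-6)*2+0 = -12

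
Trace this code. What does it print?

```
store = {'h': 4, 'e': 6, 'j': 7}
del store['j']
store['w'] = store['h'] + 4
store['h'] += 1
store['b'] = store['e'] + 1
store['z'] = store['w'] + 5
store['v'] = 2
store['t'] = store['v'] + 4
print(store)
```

{'h': 5, 'e': 6, 'w': 8, 'b': 7, 'z': 13, 'v': 2, 't': 6}

del 'j' → {'h': 4, 'e': 6}
store['w'] = store['h']+4 = 8 → {'h': 4, 'e': 6, 'w': 8}
store['h'] = 4+1 = 5 → {'h': 5, 'e': 6, 'w': 8}
store['b'] = store['e']+1 = 7 → {'h': 5, 'e': 6, 'w': 8, 'b': 7}
store['z'] = store['w']+5 = 13 → {'h': 5, 'e': 6, 'w': 8, 'b': 7, 'z': 13}
store['v'] = 2 → {'h': 5, 'e': 6, 'w': 8, 'b': 7, 'z': 13, 'v': 2}
store['t'] = store['v']+4 = 6 → {'h': 5, 'e': 6, 'w': 8, 'b': 7, 'z': 13, 'v': 2, 't': 6}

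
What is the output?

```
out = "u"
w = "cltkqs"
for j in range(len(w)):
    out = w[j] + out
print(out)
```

j=0: prepend 'c' → 'cu'
j=1: prepend 'l' → 'lcu'
j=2: prepend 't' → 'tlcu'
j=3: prepend 'k' → 'ktlcu'
j=4: prepend 'q' → 'qktlcu'
j=5: prepend 's' → 'sqktlcu'

sqktlcu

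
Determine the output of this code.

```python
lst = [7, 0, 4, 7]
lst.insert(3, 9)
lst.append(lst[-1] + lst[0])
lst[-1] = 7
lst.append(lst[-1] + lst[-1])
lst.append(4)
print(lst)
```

[7, 0, 4, 9, 7, 7, 14, 4]

insert 9 at 3 → [7, 0, 4, 9, 7]
append lst[-1]+lst[0] = 7+7 = 14 → [7, 0, 4, 9, 7, 14]
lst[-1] = 7 → [7, 0, 4, 9, 7, 7]
append lst[-1]+lst[-1] = 7+7 = 14 → [7, 0, 4, 9, 7, 7, 14]
append 4 → [7, 0, 4, 9, 7, 7, 14, 4]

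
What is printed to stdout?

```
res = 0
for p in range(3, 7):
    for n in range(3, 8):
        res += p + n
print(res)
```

p=3,n=3: res = 0+6 = 6
p=3,n=4: res = 6+7 = 13
p=3,n=5: res = 13+8 = 21
p=3,n=6: res = 21+9 = 30
p=3,n=7: res = 30+10 = 40
p=4,n=3: res = 40+7 = 47
p=4,n=4: res = 47+8 = 55
p=4,n=5: res = 55+9 = 64
p=4,n=6: res = 64+10 = 74
p=4,n=7: res = 74+11 = 85
p=5,n=3: res = 85+8 = 93
p=5,n=4: res = 93+9 = 102
p=5,n=5: res = 102+10 = 112
p=5,n=6: res = 112+11 = 123
p=5,n=7: res = 123+12 = 135
p=6,n=3: res = 135+9 = 144
p=6,n=4: res = 144+10 = 154
p=6,n=5: res = 154+11 = 165
p=6,n=6: res = 165+12 = 177
p=6,n=7: res = 177+13 = 190

190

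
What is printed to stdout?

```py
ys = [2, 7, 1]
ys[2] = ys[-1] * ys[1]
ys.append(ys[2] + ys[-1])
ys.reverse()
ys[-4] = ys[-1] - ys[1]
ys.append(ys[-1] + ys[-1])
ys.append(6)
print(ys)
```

[-5, 7, 7, 2, 4, 6]

ys[2] = ys[-1]*ys[1] = 1*7 = 7 → [2, 7, 7]
append ys[2]+ys[-1] = 7+7 = 14 → [2, 7, 7, 14]
reverse → [14, 7, 7, 2]
ys[-4] = ys[-1]-ys[1] = 2-7 = -5 → [-5, 7, 7, 2]
append ys[-1]+ys[-1] = 2+2 = 4 → [-5, 7, 7, 2, 4]
append 6 → [-5, 7, 7, 2, 4, 6]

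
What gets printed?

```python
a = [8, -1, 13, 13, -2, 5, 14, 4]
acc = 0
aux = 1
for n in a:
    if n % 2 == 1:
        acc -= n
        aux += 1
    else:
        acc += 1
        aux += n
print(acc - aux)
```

n=8: not odd, acc = 0+1 = 1; aux=9
n=-1: odd, acc = 1-(-1) = 2; aux=10
n=13: odd, acc = 2-13 = -11; aux=11
n=13: odd, acc = (-11)-13 = -24; aux=12
n=-2: not odd, acc = (-24)+1 = -23; aux=10
n=5: odd, acc = (-23)-5 = -28; aux=11
n=14: not odd, acc = (-28)+1 = -27; aux=25
n=4: not odd, acc = (-27)+1 = -26; aux=29
acc-aux = (-26)-29 = -55

-55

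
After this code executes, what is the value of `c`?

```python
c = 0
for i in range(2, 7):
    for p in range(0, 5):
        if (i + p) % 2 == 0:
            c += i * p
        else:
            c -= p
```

80

i=2,p=0: even sum, c = 0+0 = 0
i=2,p=1: odd sum, c = 0-1 = -1
i=2,p=2: even sum, c = (-1)+4 = 3
i=2,p=3: odd sum, c = 3-3 = 0
i=2,p=4: even sum, c = 0+8 = 8
i=3,p=0: odd sum, c = 8-0 = 8
i=3,p=1: even sum, c = 8+3 = 11
i=3,p=2: odd sum, c = 11-2 = 9
i=3,p=3: even sum, c = 9+9 = 18
i=3,p=4: odd sum, c = 18-4 = 14
i=4,p=0: even sum, c = 14+0 = 14
i=4,p=1: odd sum, c = 14-1 = 13
i=4,p=2: even sum, c = 13+8 = 21
i=4,p=3: odd sum, c = 21-3 = 18
i=4,p=4: even sum, c = 18+16 = 34
i=5,p=0: odd sum, c = 34-0 = 34
i=5,p=1: even sum, c = 34+5 = 39
i=5,p=2: odd sum, c = 39-2 = 37
i=5,p=3: even sum, c = 37+15 = 52
i=5,p=4: odd sum, c = 52-4 = 48
i=6,p=0: even sum, c = 48+0 = 48
i=6,p=1: odd sum, c = 48-1 = 47
i=6,p=2: even sum, c = 47+12 = 59
i=6,p=3: odd sum, c = 59-3 = 56
i=6,p=4: even sum, c = 56+24 = 80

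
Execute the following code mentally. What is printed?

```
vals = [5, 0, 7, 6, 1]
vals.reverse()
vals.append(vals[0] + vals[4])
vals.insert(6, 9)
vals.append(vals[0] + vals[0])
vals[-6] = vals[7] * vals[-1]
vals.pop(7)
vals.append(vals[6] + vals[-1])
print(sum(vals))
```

49

reverse → [1, 6, 7, 0, 5]
append vals[0]+vals[4] = 1+5 = 6 → [1, 6, 7, 0, 5, 6]
insert 9 at 6 → [1, 6, 7, 0, 5, 6, 9]
append vals[0]+vals[0] = 1+1 = 2 → [1, 6, 7, 0, 5, 6, 9, 2]
vals[-6] = vals[7]*vals[-1] = 2*2 = 4 → [1, 6, 4, 0, 5, 6, 9, 2]
pop(7) removes 2 → [1, 6, 4, 0, 5, 6, 9]
append vals[6]+vals[-1] = 9+9 = 18 → [1, 6, 4, 0, 5, 6, 9, 18]
sum = 49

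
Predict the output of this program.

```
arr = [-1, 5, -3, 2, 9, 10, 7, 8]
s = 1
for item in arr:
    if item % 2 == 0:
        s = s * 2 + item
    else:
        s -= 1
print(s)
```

item=-1: not even, s = 1-1 = 0
item=5: not even, s = 0-1 = -1
item=-3: not even, s = (-1)-1 = -2
item=2: even, s = (-2)*2+2 = -2
item=9: not even, s = (-2)-1 = -3
item=10: even, s = (-3)*2+10 = 4
item=7: not even, s = 4-1 = 3
item=8: even, s = 3*2+8 = 14

14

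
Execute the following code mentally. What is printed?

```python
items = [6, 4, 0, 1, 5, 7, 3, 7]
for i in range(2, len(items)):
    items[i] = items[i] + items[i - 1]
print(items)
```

[6, 4, 4, 5, 10, 17, 20, 27]

i=2: items[2] = 0+4 = 4 → [6, 4, 4, 1, 5, 7, 3, 7]
i=3: items[3] = 1+4 = 5 → [6, 4, 4, 5, 5, 7, 3, 7]
i=4: items[4] = 5+5 = 10 → [6, 4, 4, 5, 10, 7, 3, 7]
i=5: items[5] = 7+10 = 17 → [6, 4, 4, 5, 10, 17, 3, 7]
i=6: items[6] = 3+17 = 20 → [6, 4, 4, 5, 10, 17, 20, 7]
i=7: items[7] = 7+20 = 27 → [6, 4, 4, 5, 10, 17, 20, 27]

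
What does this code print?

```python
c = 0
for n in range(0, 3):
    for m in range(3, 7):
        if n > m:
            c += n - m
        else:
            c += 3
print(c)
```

36

n=0,m=3: not 0>3, c = 0+3 = 3
n=0,m=4: not 0>4, c = 3+3 = 6
n=0,m=5: not 0>5, c = 6+3 = 9
n=0,m=6: not 0>6, c = 9+3 = 12
n=1,m=3: not 1>3, c = 12+3 = 15
n=1,m=4: not 1>4, c = 15+3 = 18
n=1,m=5: not 1>5, c = 18+3 = 21
n=1,m=6: not 1>6, c = 21+3 = 24
n=2,m=3: not 2>3, c = 24+3 = 27
n=2,m=4: not 2>4, c = 27+3 = 30
n=2,m=5: not 2>5, c = 30+3 = 33
n=2,m=6: not 2>6, c = 33+3 = 36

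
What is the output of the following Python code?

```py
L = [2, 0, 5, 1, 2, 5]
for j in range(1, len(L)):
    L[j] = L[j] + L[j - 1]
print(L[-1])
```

15

j=1: L[1] = 0+2 = 2 → [2, 2, 5, 1, 2, 5]
j=2: L[2] = 5+2 = 7 → [2, 2, 7, 1, 2, 5]
j=3: L[3] = 1+7 = 8 → [2, 2, 7, 8, 2, 5]
j=4: L[4] = 2+8 = 10 → [2, 2, 7, 8, 10, 5]
j=5: L[5] = 5+10 = 15 → [2, 2, 7, 8, 10, 15]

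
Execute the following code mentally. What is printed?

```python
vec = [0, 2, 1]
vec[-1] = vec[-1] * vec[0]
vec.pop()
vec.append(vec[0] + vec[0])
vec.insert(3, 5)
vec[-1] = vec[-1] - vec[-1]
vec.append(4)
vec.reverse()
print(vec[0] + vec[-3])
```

4

vec[-1] = vec[-1]*vec[0] = 1*0 = 0 → [0, 2, 0]
pop() removes 0 → [0, 2]
append vec[0]+vec[0] = 0+0 = 0 → [0, 2, 0]
insert 5 at 3 → [0, 2, 0, 5]
vec[-1] = vec[-1]-vec[-1] = 5-5 = 0 → [0, 2, 0, 0]
append 4 → [0, 2, 0, 0, 4]
reverse → [4, 0, 0, 2, 0]
vec[0]+vec[-3] = 4+0 = 4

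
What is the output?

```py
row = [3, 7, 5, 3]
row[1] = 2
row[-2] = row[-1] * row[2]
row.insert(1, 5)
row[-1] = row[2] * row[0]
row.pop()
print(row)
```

[3, 5, 2, 15]

row[1] = 2 → [3, 2, 5, 3]
row[-2] = row[-1]*row[2] = 3*5 = 15 → [3, 2, 15, 3]
insert 5 at 1 → [3, 5, 2, 15, 3]
row[-1] = row[2]*row[0] = 2*3 = 6 → [3, 5, 2, 15, 6]
pop() removes 6 → [3, 5, 2, 15]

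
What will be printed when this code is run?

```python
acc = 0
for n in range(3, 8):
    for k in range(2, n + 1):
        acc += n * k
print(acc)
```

n=3,k=2: acc = 0+6 = 6
n=3,k=3: acc = 6+9 = 15
n=4,k=2: acc = 15+8 = 23
n=4,k=3: acc = 23+12 = 35
n=4,k=4: acc = 35+16 = 51
n=5,k=2: acc = 51+10 = 61
n=5,k=3: acc = 61+15 = 76
n=5,k=4: acc = 76+20 = 96
n=5,k=5: acc = 96+25 = 121
n=6,k=2: acc = 121+12 = 133
n=6,k=3: acc = 133+18 = 151
n=6,k=4: acc = 151+24 = 175
n=6,k=5: acc = 175+30 = 205
n=6,k=6: acc = 205+36 = 241
n=7,k=2: acc = 241+14 = 255
n=7,k=3: acc = 255+21 = 276
n=7,k=4: acc = 276+28 = 304
n=7,k=5: acc = 304+35 = 339
n=7,k=6: acc = 339+42 = 381
n=7,k=7: acc = 381+49 = 430

430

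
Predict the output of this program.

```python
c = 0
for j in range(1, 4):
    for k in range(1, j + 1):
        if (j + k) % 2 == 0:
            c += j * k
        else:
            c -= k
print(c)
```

14

j=1,k=1: even sum, c = 0+1 = 1
j=2,k=1: odd sum, c = 1-1 = 0
j=2,k=2: even sum, c = 0+4 = 4
j=3,k=1: even sum, c = 4+3 = 7
j=3,k=2: odd sum, c = 7-2 = 5
j=3,k=3: even sum, c = 5+9 = 14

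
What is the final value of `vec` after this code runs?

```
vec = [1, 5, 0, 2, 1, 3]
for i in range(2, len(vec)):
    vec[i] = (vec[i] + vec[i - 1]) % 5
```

i=2: vec[2] = (0+5)%5 = 0 → [1, 5, 0, 2, 1, 3]
i=3: vec[3] = (2+0)%5 = 2 → [1, 5, 0, 2, 1, 3]
i=4: vec[4] = (1+2)%5 = 3 → [1, 5, 0, 2, 3, 3]
i=5: vec[5] = (3+3)%5 = 1 → [1, 5, 0, 2, 3, 1]

[1, 5, 0, 2, 3, 1]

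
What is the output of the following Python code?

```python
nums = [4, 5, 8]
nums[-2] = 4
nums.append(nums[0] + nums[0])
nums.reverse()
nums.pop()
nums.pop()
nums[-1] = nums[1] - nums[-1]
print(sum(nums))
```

nums[-2] = 4 → [4, 4, 8]
append nums[0]+nums[0] = 4+4 = 8 → [4, 4, 8, 8]
reverse → [8, 8, 4, 4]
pop() removes 4 → [8, 8, 4]
pop() removes 4 → [8, 8]
nums[-1] = nums[1]-nums[-1] = 8-8 = 0 → [8, 0]
sum = 8

8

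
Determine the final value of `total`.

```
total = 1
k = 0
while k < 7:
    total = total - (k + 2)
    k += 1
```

k=0: total = 1-2 = -1
k=1: total = (-1)-3 = -4
k=2: total = (-4)-4 = -8
k=3: total = (-8)-5 = -13
k=4: total = (-13)-6 = -19
k=5: total = (-19)-7 = -26
k=6: total = (-26)-8 = -34

-34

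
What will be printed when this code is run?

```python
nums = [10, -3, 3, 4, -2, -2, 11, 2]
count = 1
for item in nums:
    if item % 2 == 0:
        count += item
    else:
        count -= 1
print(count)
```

10

item=10: even, count = 1+10 = 11
item=-3: not even, count = 11-1 = 10
item=3: not even, count = 10-1 = 9
item=4: even, count = 9+4 = 13
item=-2: even, count = 13+(-2) = 11
item=-2: even, count = 11+(-2) = 9
item=11: not even, count = 9-1 = 8
item=2: even, count = 8+2 = 10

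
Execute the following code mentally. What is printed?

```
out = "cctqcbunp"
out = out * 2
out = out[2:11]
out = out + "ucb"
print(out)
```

tqcbunpccucb

repeat ×2 → 'cctqcbunpcctqcbunp'
slice [2:11] → 'tqcbunpcc'
+ 'ucb' → 'tqcbunpccucb'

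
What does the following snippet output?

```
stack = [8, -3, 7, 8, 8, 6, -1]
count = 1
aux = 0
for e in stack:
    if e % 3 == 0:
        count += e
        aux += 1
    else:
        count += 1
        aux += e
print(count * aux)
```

288

e=8: not %3==0, count = 1+1 = 2; aux=8
e=-3: %3==0, count = 2+(-3) = -1; aux=9
e=7: not %3==0, count = (-1)+1 = 0; aux=16
e=8: not %3==0, count = 0+1 = 1; aux=24
e=8: not %3==0, count = 1+1 = 2; aux=32
e=6: %3==0, count = 2+6 = 8; aux=33
e=-1: not %3==0, count = 8+1 = 9; aux=32
count*aux = 9*32 = 288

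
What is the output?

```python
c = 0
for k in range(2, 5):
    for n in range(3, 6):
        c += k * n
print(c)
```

k=2,n=3: c = 0+6 = 6
k=2,n=4: c = 6+8 = 14
k=2,n=5: c = 14+10 = 24
k=3,n=3: c = 24+9 = 33
k=3,n=4: c = 33+12 = 45
k=3,n=5: c = 45+15 = 60
k=4,n=3: c = 60+12 = 72
k=4,n=4: c = 72+16 = 88
k=4,n=5: c = 88+20 = 108

108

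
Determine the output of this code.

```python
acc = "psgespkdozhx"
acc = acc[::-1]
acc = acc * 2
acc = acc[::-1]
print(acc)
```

reverse → 'xhzodkpsegsp'
repeat ×2 → 'xhzodkpsegspxhzodkpsegsp'
reverse → 'psgespkdozhxpsgespkdozhx'

psgespkdozhxpsgespkdozhx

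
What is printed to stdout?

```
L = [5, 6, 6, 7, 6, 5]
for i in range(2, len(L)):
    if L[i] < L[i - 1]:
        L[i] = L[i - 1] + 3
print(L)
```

[5, 6, 6, 7, 10, 13]

i=2: 6>=6, unchanged → [5, 6, 6, 7, 6, 5]
i=3: 7>=6, unchanged → [5, 6, 6, 7, 6, 5]
i=4: 6<7, L[4] = 7+3 = 10 → [5, 6, 6, 7, 10, 5]
i=5: 5<10, L[5] = 10+3 = 13 → [5, 6, 6, 7, 10, 13]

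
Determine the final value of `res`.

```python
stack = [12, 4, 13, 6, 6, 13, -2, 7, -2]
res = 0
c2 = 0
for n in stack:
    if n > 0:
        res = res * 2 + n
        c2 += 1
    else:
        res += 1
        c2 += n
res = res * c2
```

3636

n=12: >0, res = 0*2+12 = 12; c2=1
n=4: >0, res = 12*2+4 = 28; c2=2
n=13: >0, res = 28*2+13 = 69; c2=3
n=6: >0, res = 69*2+6 = 144; c2=4
n=6: >0, res = 144*2+6 = 294; c2=5
n=13: >0, res = 294*2+13 = 601; c2=6
n=-2: not >0, res = 601+1 = 602; c2=4
n=7: >0, res = 602*2+7 = 1211; c2=5
n=-2: not >0, res = 1211+1 = 1212; c2=3
res*c2 = 1212*3 = 3636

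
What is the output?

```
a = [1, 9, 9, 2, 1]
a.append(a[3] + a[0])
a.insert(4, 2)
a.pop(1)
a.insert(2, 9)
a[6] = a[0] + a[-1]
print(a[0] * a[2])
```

9

append a[3]+a[0] = 2+1 = 3 → [1, 9, 9, 2, 1, 3]
insert 2 at 4 → [1, 9, 9, 2, 2, 1, 3]
pop(1) removes 9 → [1, 9, 2, 2, 1, 3]
insert 9 at 2 → [1, 9, 9, 2, 2, 1, 3]
a[6] = a[0]+a[-1] = 1+3 = 4 → [1, 9, 9, 2, 2, 1, 4]
a[0]*a[2] = 1*9 = 9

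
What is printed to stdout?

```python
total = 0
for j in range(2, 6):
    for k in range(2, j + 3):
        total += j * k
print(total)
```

j=2,k=2: total = 0+4 = 4
j=2,k=3: total = 4+6 = 10
j=2,k=4: total = 10+8 = 18
j=3,k=2: total = 18+6 = 24
j=3,k=3: total = 24+9 = 33
j=3,k=4: total = 33+12 = 45
j=3,k=5: total = 45+15 = 60
j=4,k=2: total = 60+8 = 68
j=4,k=3: total = 68+12 = 80
j=4,k=4: total = 80+16 = 96
j=4,k=5: total = 96+20 = 116
j=4,k=6: total = 116+24 = 140
j=5,k=2: total = 140+10 = 150
j=5,k=3: total = 150+15 = 165
j=5,k=4: total = 165+20 = 185
j=5,k=5: total = 185+25 = 210
j=5,k=6: total = 210+30 = 240
j=5,k=7: total = 240+35 = 275

275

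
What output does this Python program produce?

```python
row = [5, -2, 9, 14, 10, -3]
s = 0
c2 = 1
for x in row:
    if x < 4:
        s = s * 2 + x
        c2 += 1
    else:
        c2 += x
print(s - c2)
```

x=5: not <4; c2=6
x=-2: <4, s = 0*2+(-2) = -2; c2=7
x=9: not <4; c2=16
x=14: not <4; c2=30
x=10: not <4; c2=40
x=-3: <4, s = (-2)*2+(-3) = -7; c2=41
s-c2 = (-7)-41 = -48

-48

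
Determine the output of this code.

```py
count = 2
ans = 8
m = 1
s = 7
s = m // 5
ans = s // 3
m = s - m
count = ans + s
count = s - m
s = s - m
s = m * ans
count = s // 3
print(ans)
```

s = 1//5 = 0
ans = 0//3 = 0
m = 0-1 = -1
count = 0+0 = 0
count = 0-(-1) = 1
s = 0-(-1) = 1
s = (-1)*0 = 0
count = 0//3 = 0

0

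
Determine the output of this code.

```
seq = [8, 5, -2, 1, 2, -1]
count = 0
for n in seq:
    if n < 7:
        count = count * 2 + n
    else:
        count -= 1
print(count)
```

39

n=8: not <7, count = 0-1 = -1
n=5: <7, count = (-1)*2+5 = 3
n=-2: <7, count = 3*2+(-2) = 4
n=1: <7, count = 4*2+1 = 9
n=2: <7, count = 9*2+2 = 20
n=-1: <7, count = 20*2+(-1) = 39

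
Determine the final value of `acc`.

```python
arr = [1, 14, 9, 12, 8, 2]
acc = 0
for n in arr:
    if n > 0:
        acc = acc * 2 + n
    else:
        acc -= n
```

394

n=1: >0, acc = 0*2+1 = 1
n=14: >0, acc = 1*2+14 = 16
n=9: >0, acc = 16*2+9 = 41
n=12: >0, acc = 41*2+12 = 94
n=8: >0, acc = 94*2+8 = 196
n=2: >0, acc = 196*2+2 = 394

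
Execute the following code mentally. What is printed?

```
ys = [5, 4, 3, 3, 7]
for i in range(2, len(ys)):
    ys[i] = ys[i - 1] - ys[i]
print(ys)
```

[5, 4, 1, -2, -9]

i=2: ys[2] = 4-3 = 1 → [5, 4, 1, 3, 7]
i=3: ys[3] = 1-3 = -2 → [5, 4, 1, -2, 7]
i=4: ys[4] = (-2)-7 = -9 → [5, 4, 1, -2, -9]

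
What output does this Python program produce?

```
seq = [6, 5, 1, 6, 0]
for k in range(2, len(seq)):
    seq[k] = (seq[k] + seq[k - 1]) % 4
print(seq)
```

k=2: seq[2] = (1+5)%4 = 2 → [6, 5, 2, 6, 0]
k=3: seq[3] = (6+2)%4 = 0 → [6, 5, 2, 0, 0]
k=4: seq[4] = (0+0)%4 = 0 → [6, 5, 2, 0, 0]

[6, 5, 2, 0, 0]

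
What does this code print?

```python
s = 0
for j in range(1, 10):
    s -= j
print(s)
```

-45

j=1: s = 0-1 = -1
j=2: s = (-1)-2 = -3
j=3: s = (-3)-3 = -6
j=4: s = (-6)-4 = -10
j=5: s = (-10)-5 = -15
j=6: s = (-15)-6 = -21
j=7: s = (-21)-7 = -28
j=8: s = (-28)-8 = -36
j=9: s = (-36)-9 = -45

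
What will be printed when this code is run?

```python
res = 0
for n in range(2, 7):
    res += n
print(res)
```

20

n=2: res = 0+2 = 2
n=3: res = 2+3 = 5
n=4: res = 5+4 = 9
n=5: res = 9+5 = 14
n=6: res = 14+6 = 20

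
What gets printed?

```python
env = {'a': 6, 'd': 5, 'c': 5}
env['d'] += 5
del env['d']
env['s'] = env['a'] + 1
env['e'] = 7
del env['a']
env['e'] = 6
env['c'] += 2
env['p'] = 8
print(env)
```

env['d'] = 5+5 = 10 → {'a': 6, 'd': 10, 'c': 5}
del 'd' → {'a': 6, 'c': 5}
env['s'] = env['a']+1 = 7 → {'a': 6, 'c': 5, 's': 7}
env['e'] = 7 → {'a': 6, 'c': 5, 's': 7, 'e': 7}
del 'a' → {'c': 5, 's': 7, 'e': 7}
env['e'] = 6 → {'c': 5, 's': 7, 'e': 6}
env['c'] = 5+2 = 7 → {'c': 7, 's': 7, 'e': 6}
env['p'] = 8 → {'c': 7, 's': 7, 'e': 6, 'p': 8}

{'c': 7, 's': 7, 'e': 6, 'p': 8}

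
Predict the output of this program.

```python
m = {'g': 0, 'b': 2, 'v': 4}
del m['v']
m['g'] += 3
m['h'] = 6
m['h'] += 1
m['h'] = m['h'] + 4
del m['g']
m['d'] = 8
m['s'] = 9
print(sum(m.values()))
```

del 'v' → {'g': 0, 'b': 2}
m['g'] = 0+3 = 3 → {'g': 3, 'b': 2}
m['h'] = 6 → {'g': 3, 'b': 2, 'h': 6}
m['h'] = 6+1 = 7 → {'g': 3, 'b': 2, 'h': 7}
m['h'] = m['h']+4 = 11 → {'g': 3, 'b': 2, 'h': 11}
del 'g' → {'b': 2, 'h': 11}
m['d'] = 8 → {'b': 2, 'h': 11, 'd': 8}
m['s'] = 9 → {'b': 2, 'h': 11, 'd': 8, 's': 9}
sum of values = 30

30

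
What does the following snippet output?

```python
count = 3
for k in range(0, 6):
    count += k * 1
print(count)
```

18

k=0: count = 3+0*1 = 3
k=1: count = 3+1*1 = 4
k=2: count = 4+2*1 = 6
k=3: count = 6+3*1 = 9
k=4: count = 9+4*1 = 13
k=5: count = 13+5*1 = 18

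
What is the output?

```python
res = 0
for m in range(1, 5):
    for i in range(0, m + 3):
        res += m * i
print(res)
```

155

m=1,i=0: res = 0+0 = 0
m=1,i=1: res = 0+1 = 1
m=1,i=2: res = 1+2 = 3
m=1,i=3: res = 3+3 = 6
m=2,i=0: res = 6+0 = 6
m=2,i=1: res = 6+2 = 8
m=2,i=2: res = 8+4 = 12
m=2,i=3: res = 12+6 = 18
m=2,i=4: res = 18+8 = 26
m=3,i=0: res = 26+0 = 26
m=3,i=1: res = 26+3 = 29
m=3,i=2: res = 29+6 = 35
m=3,i=3: res = 35+9 = 44
m=3,i=4: res = 44+12 = 56
m=3,i=5: res = 56+15 = 71
m=4,i=0: res = 71+0 = 71
m=4,i=1: res = 71+4 = 75
m=4,i=2: res = 75+8 = 83
m=4,i=3: res = 83+12 = 95
m=4,i=4: res = 95+16 = 111
m=4,i=5: res = 111+20 = 131
m=4,i=6: res = 131+24 = 155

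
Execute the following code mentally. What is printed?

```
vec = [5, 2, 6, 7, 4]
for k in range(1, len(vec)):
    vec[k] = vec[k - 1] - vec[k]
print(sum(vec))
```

-19

k=1: vec[1] = 5-2 = 3 → [5, 3, 6, 7, 4]
k=2: vec[2] = 3-6 = -3 → [5, 3, -3, 7, 4]
k=3: vec[3] = (-3)-7 = -10 → [5, 3, -3, -10, 4]
k=4: vec[4] = (-10)-4 = -14 → [5, 3, -3, -10, -14]
sum = -19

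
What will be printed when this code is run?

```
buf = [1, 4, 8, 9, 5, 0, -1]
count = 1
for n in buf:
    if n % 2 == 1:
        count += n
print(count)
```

n=1: odd, count = 1+1 = 2
n=4: not odd
n=8: not odd
n=9: odd, count = 2+9 = 11
n=5: odd, count = 11+5 = 16
n=0: not odd
n=-1: odd, count = 16+(-1) = 15

15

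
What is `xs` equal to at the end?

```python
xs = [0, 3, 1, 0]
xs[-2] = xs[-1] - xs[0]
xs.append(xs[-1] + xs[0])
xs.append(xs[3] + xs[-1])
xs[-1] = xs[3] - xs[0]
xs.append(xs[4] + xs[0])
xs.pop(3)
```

[0, 3, 0, 0, 0, 0]

xs[-2] = xs[-1]-xs[0] = 0-0 = 0 → [0, 3, 0, 0]
append xs[-1]+xs[0] = 0+0 = 0 → [0, 3, 0, 0, 0]
append xs[3]+xs[-1] = 0+0 = 0 → [0, 3, 0, 0, 0, 0]
xs[-1] = xs[3]-xs[0] = 0-0 = 0 → [0, 3, 0, 0, 0, 0]
append xs[4]+xs[0] = 0+0 = 0 → [0, 3, 0, 0, 0, 0, 0]
pop(3) removes 0 → [0, 3, 0, 0, 0, 0]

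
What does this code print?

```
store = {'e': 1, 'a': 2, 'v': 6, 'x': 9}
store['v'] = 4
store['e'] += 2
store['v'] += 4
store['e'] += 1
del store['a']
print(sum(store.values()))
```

21

store['v'] = 4 → {'e': 1, 'a': 2, 'v': 4, 'x': 9}
store['e'] = 1+2 = 3 → {'e': 3, 'a': 2, 'v': 4, 'x': 9}
store['v'] = 4+4 = 8 → {'e': 3, 'a': 2, 'v': 8, 'x': 9}
store['e'] = 3+1 = 4 → {'e': 4, 'a': 2, 'v': 8, 'x': 9}
del 'a' → {'e': 4, 'v': 8, 'x': 9}
sum of values = 21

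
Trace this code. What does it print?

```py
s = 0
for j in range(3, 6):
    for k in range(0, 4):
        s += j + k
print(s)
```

j=3,k=0: s = 0+3 = 3
j=3,k=1: s = 3+4 = 7
j=3,k=2: s = 7+5 = 12
j=3,k=3: s = 12+6 = 18
j=4,k=0: s = 18+4 = 22
j=4,k=1: s = 22+5 = 27
j=4,k=2: s = 27+6 = 33
j=4,k=3: s = 33+7 = 40
j=5,k=0: s = 40+5 = 45
j=5,k=1: s = 45+6 = 51
j=5,k=2: s = 51+7 = 58
j=5,k=3: s = 58+8 = 66

66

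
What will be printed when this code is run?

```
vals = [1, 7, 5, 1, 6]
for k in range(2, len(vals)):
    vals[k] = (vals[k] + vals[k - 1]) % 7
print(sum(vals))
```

24

k=2: vals[2] = (5+7)%7 = 5 → [1, 7, 5, 1, 6]
k=3: vals[3] = (1+5)%7 = 6 → [1, 7, 5, 6, 6]
k=4: vals[4] = (6+6)%7 = 5 → [1, 7, 5, 6, 5]
sum = 24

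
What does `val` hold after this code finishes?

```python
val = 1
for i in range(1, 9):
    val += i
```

i=1: val = 1+1 = 2
i=2: val = 2+2 = 4
i=3: val = 4+3 = 7
i=4: val = 7+4 = 11
i=5: val = 11+5 = 16
i=6: val = 16+6 = 22
i=7: val = 22+7 = 29
i=8: val = 29+8 = 37

37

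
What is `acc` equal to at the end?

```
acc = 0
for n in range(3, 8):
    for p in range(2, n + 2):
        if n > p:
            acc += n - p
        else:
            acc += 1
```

45

n=3,p=2: 3>2, acc = 0+1 = 1
n=3,p=3: not 3>3, acc = 1+1 = 2
n=3,p=4: not 3>4, acc = 2+1 = 3
n=4,p=2: 4>2, acc = 3+2 = 5
n=4,p=3: 4>3, acc = 5+1 = 6
n=4,p=4: not 4>4, acc = 6+1 = 7
n=4,p=5: not 4>5, acc = 7+1 = 8
n=5,p=2: 5>2, acc = 8+3 = 11
n=5,p=3: 5>3, acc = 11+2 = 13
n=5,p=4: 5>4, acc = 13+1 = 14
n=5,p=5: not 5>5, acc = 14+1 = 15
n=5,p=6: not 5>6, acc = 15+1 = 16
n=6,p=2: 6>2, acc = 16+4 = 20
n=6,p=3: 6>3, acc = 20+3 = 23
n=6,p=4: 6>4, acc = 23+2 = 25
n=6,p=5: 6>5, acc = 25+1 = 26
n=6,p=6: not 6>6, acc = 26+1 = 27
n=6,p=7: not 6>7, acc = 27+1 = 28
n=7,p=2: 7>2, acc = 28+5 = 33
n=7,p=3: 7>3, acc = 33+4 = 37
n=7,p=4: 7>4, acc = 37+3 = 40
n=7,p=5: 7>5, acc = 40+2 = 42
n=7,p=6: 7>6, acc = 42+1 = 43
n=7,p=7: not 7>7, acc = 43+1 = 44
n=7,p=8: not 7>8, acc = 44+1 = 45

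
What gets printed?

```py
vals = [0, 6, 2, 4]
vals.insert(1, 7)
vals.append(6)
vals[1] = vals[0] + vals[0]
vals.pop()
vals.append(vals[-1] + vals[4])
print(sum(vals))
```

insert 7 at 1 → [0, 7, 6, 2, 4]
append 6 → [0, 7, 6, 2, 4, 6]
vals[1] = vals[0]+vals[0] = 0+0 = 0 → [0, 0, 6, 2, 4, 6]
pop() removes 6 → [0, 0, 6, 2, 4]
append vals[-1]+vals[4] = 4+4 = 8 → [0, 0, 6, 2, 4, 8]
sum = 20

20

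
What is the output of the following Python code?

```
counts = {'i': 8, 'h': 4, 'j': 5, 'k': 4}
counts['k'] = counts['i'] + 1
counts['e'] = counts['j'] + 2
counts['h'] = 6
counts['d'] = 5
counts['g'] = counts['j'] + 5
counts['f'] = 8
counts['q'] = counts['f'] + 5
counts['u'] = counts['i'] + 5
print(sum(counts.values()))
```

counts['k'] = counts['i']+1 = 9 → {'i': 8, 'h': 4, 'j': 5, 'k': 9}
counts['e'] = counts['j']+2 = 7 → {'i': 8, 'h': 4, 'j': 5, 'k': 9, 'e': 7}
counts['h'] = 6 → {'i': 8, 'h': 6, 'j': 5, 'k': 9, 'e': 7}
counts['d'] = 5 → {'i': 8, 'h': 6, 'j': 5, 'k': 9, 'e': 7, 'd': 5}
counts['g'] = counts['j']+5 = 10 → {'i': 8, 'h': 6, 'j': 5, 'k': 9, 'e': 7, 'd': 5, 'g': 10}
counts['f'] = 8 → {'i': 8, 'h': 6, 'j': 5, 'k': 9, 'e': 7, 'd': 5, 'g': 10, 'f': 8}
counts['q'] = counts['f']+5 = 13 → {'i': 8, 'h': 6, 'j': 5, 'k': 9, 'e': 7, 'd': 5, 'g': 10, 'f': 8, 'q': 13}
counts['u'] = counts['i']+5 = 13 → {'i': 8, 'h': 6, 'j': 5, 'k': 9, 'e': 7, 'd': 5, 'g': 10, 'f': 8, 'q': 13, 'u': 13}
sum of values = 84

84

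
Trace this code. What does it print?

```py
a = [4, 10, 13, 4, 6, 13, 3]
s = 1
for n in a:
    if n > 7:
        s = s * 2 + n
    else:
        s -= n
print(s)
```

n=4: not >7, s = 1-4 = -3
n=10: >7, s = (-3)*2+10 = 4
n=13: >7, s = 4*2+13 = 21
n=4: not >7, s = 21-4 = 17
n=6: not >7, s = 17-6 = 11
n=13: >7, s = 11*2+13 = 35
n=3: not >7, s = 35-3 = 32

32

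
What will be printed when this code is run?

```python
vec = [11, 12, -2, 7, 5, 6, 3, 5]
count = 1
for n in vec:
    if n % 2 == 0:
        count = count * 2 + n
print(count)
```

n=11: not even
n=12: even, count = 1*2+12 = 14
n=-2: even, count = 14*2+(-2) = 26
n=7: not even
n=5: not even
n=6: even, count = 26*2+6 = 58
n=3: not even
n=5: not even

58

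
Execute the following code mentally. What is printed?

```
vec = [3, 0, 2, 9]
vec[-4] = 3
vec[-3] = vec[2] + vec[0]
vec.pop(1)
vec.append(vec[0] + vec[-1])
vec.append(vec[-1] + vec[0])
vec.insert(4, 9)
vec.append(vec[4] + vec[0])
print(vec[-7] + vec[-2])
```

18

vec[-4] = 3 → [3, 0, 2, 9]
vec[-3] = vec[2]+vec[0] = 2+3 = 5 → [3, 5, 2, 9]
pop(1) removes 5 → [3, 2, 9]
append vec[0]+vec[-1] = 3+9 = 12 → [3, 2, 9, 12]
append vec[-1]+vec[0] = 12+3 = 15 → [3, 2, 9, 12, 15]
insert 9 at 4 → [3, 2, 9, 12, 9, 15]
append vec[4]+vec[0] = 9+3 = 12 → [3, 2, 9, 12, 9, 15, 12]
vec[-7]+vec[-2] = 3+15 = 18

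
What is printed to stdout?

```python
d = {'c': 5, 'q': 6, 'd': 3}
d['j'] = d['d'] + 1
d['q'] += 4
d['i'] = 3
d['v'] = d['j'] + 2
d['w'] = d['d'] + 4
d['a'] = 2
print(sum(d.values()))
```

40

d['j'] = d['d']+1 = 4 → {'c': 5, 'q': 6, 'd': 3, 'j': 4}
d['q'] = 6+4 = 10 → {'c': 5, 'q': 10, 'd': 3, 'j': 4}
d['i'] = 3 → {'c': 5, 'q': 10, 'd': 3, 'j': 4, 'i': 3}
d['v'] = d['j']+2 = 6 → {'c': 5, 'q': 10, 'd': 3, 'j': 4, 'i': 3, 'v': 6}
d['w'] = d['d']+4 = 7 → {'c': 5, 'q': 10, 'd': 3, 'j': 4, 'i': 3, 'v': 6, 'w': 7}
d['a'] = 2 → {'c': 5, 'q': 10, 'd': 3, 'j': 4, 'i': 3, 'v': 6, 'w': 7, 'a': 2}
sum of values = 40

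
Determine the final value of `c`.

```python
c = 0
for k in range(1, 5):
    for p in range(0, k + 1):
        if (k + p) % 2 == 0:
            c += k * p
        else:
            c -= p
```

34

k=1,p=0: odd sum, c = 0-0 = 0
k=1,p=1: even sum, c = 0+1 = 1
k=2,p=0: even sum, c = 1+0 = 1
k=2,p=1: odd sum, c = 1-1 = 0
k=2,p=2: even sum, c = 0+4 = 4
k=3,p=0: odd sum, c = 4-0 = 4
k=3,p=1: even sum, c = 4+3 = 7
k=3,p=2: odd sum, c = 7-2 = 5
k=3,p=3: even sum, c = 5+9 = 14
k=4,p=0: even sum, c = 14+0 = 14
k=4,p=1: odd sum, c = 14-1 = 13
k=4,p=2: even sum, c = 13+8 = 21
k=4,p=3: odd sum, c = 21-3 = 18
k=4,p=4: even sum, c = 18+16 = 34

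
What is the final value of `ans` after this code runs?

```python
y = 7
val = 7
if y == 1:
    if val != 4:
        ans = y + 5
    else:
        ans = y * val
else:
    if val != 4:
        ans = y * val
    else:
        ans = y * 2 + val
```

y=7, val=7
y == 1 is False; val != 4 is True
→ ans = y * val = 49

49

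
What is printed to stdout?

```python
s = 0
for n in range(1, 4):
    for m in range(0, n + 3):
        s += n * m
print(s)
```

71

n=1,m=0: s = 0+0 = 0
n=1,m=1: s = 0+1 = 1
n=1,m=2: s = 1+2 = 3
n=1,m=3: s = 3+3 = 6
n=2,m=0: s = 6+0 = 6
n=2,m=1: s = 6+2 = 8
n=2,m=2: s = 8+4 = 12
n=2,m=3: s = 12+6 = 18
n=2,m=4: s = 18+8 = 26
n=3,m=0: s = 26+0 = 26
n=3,m=1: s = 26+3 = 29
n=3,m=2: s = 29+6 = 35
n=3,m=3: s = 35+9 = 44
n=3,m=4: s = 44+12 = 56
n=3,m=5: s = 56+15 = 71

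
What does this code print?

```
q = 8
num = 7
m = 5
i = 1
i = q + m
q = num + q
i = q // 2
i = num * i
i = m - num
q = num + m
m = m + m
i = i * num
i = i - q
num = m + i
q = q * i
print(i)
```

i = 8+5 = 13
q = 7+8 = 15
i = 15//2 = 7
i = 7*7 = 49
i = 5-7 = -2
q = 7+5 = 12
m = 5+5 = 10
i = (-2)*7 = -14
i = (-14)-12 = -26
num = 10+(-26) = -16
q = 12*(-26) = -312

-26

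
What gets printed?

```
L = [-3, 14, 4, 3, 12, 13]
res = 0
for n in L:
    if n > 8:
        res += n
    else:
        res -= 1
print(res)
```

36

n=-3: not >8, res = 0-1 = -1
n=14: >8, res = (-1)+14 = 13
n=4: not >8, res = 13-1 = 12
n=3: not >8, res = 12-1 = 11
n=12: >8, res = 11+12 = 23
n=13: >8, res = 23+13 = 36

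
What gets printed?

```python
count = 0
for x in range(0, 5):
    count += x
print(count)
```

x=0: count = 0+0 = 0
x=1: count = 0+1 = 1
x=2: count = 1+2 = 3
x=3: count = 3+3 = 6
x=4: count = 6+4 = 10

10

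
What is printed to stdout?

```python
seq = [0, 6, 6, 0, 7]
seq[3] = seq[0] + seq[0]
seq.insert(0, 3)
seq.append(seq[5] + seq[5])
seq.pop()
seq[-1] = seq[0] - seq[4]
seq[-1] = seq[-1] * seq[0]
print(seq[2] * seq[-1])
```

54

seq[3] = seq[0]+seq[0] = 0+0 = 0 → [0, 6, 6, 0, 7]
insert 3 at 0 → [3, 0, 6, 6, 0, 7]
append seq[5]+seq[5] = 7+7 = 14 → [3, 0, 6, 6, 0, 7, 14]
pop() removes 14 → [3, 0, 6, 6, 0, 7]
seq[-1] = seq[0]-seq[4] = 3-0 = 3 → [3, 0, 6, 6, 0, 3]
seq[-1] = seq[-1]*seq[0] = 3*3 = 9 → [3, 0, 6, 6, 0, 9]
seq[2]*seq[-1] = 6*9 = 54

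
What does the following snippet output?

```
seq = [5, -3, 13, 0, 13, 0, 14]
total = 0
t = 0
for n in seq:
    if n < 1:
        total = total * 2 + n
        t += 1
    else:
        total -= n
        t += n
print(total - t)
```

-192

n=5: not <1, total = 0-5 = -5; t=5
n=-3: <1, total = (-5)*2+(-3) = -13; t=6
n=13: not <1, total = (-13)-13 = -26; t=19
n=0: <1, total = (-26)*2+0 = -52; t=20
n=13: not <1, total = (-52)-13 = -65; t=33
n=0: <1, total = (-65)*2+0 = -130; t=34
n=14: not <1, total = (-130)-14 = -144; t=48
total-t = (-144)-48 = -192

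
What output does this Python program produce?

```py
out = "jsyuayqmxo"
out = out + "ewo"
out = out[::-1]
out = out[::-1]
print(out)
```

+ 'ewo' → 'jsyuayqmxoewo'
reverse → 'oweoxmqyauysj'
reverse → 'jsyuayqmxoewo'

jsyuayqmxoewo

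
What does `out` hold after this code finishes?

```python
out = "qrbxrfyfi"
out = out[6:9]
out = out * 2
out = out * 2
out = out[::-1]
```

'ifyifyifyify'

slice [6:9] → 'yfi'
repeat ×2 → 'yfiyfi'
repeat ×2 → 'yfiyfiyfiyfi'
reverse → 'ifyifyifyify'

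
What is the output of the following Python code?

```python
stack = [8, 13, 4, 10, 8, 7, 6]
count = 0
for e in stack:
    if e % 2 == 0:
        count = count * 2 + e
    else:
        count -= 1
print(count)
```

e=8: even, count = 0*2+8 = 8
e=13: not even, count = 8-1 = 7
e=4: even, count = 7*2+4 = 18
e=10: even, count = 18*2+10 = 46
e=8: even, count = 46*2+8 = 100
e=7: not even, count = 100-1 = 99
e=6: even, count = 99*2+6 = 204

204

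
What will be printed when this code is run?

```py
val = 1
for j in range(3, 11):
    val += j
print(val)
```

53

j=3: val = 1+3 = 4
j=4: val = 4+4 = 8
j=5: val = 8+5 = 13
j=6: val = 13+6 = 19
j=7: val = 19+7 = 26
j=8: val = 26+8 = 34
j=9: val = 34+9 = 43
j=10: val = 43+10 = 53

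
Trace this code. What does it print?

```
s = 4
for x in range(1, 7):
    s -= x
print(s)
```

x=1: s = 4-1 = 3
x=2: s = 3-2 = 1
x=3: s = 1-3 = -2
x=4: s = (-2)-4 = -6
x=5: s = (-6)-5 = -11
x=6: s = (-11)-6 = -17

-17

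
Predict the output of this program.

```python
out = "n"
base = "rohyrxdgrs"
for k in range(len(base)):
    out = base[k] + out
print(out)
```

k=0: prepend 'r' → 'rn'
k=1: prepend 'o' → 'orn'
k=2: prepend 'h' → 'horn'
k=3: prepend 'y' → 'yhorn'
k=4: prepend 'r' → 'ryhorn'
k=5: prepend 'x' → 'xryhorn'
k=6: prepend 'd' → 'dxryhorn'
k=7: prepend 'g' → 'gdxryhorn'
k=8: prepend 'r' → 'rgdxryhorn'
k=9: prepend 's' → 'srgdxryhorn'

srgdxryhorn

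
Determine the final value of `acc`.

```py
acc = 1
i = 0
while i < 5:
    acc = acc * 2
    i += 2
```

i=0: acc = 1*2 = 2
i=2: acc = 2*2 = 4
i=4: acc = 4*2 = 8

8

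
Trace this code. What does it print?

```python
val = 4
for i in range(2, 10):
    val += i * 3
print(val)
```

136

i=2: val = 4+2*3 = 10
i=3: val = 10+3*3 = 19
i=4: val = 19+4*3 = 31
i=5: val = 31+5*3 = 46
i=6: val = 46+6*3 = 64
i=7: val = 64+7*3 = 85
i=8: val = 85+8*3 = 109
i=9: val = 109+9*3 = 136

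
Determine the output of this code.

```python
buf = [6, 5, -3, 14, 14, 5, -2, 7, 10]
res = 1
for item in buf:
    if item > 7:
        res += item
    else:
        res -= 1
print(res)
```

33

item=6: not >7, res = 1-1 = 0
item=5: not >7, res = 0-1 = -1
item=-3: not >7, res = (-1)-1 = -2
item=14: >7, res = (-2)+14 = 12
item=14: >7, res = 12+14 = 26
item=5: not >7, res = 26-1 = 25
item=-2: not >7, res = 25-1 = 24
item=7: not >7, res = 24-1 = 23
item=10: >7, res = 23+10 = 33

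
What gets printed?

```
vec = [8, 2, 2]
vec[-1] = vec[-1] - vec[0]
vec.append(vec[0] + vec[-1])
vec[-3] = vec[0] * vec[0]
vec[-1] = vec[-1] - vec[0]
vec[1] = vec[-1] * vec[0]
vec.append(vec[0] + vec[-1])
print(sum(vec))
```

-50

vec[-1] = vec[-1]-vec[0] = 2-8 = -6 → [8, 2, -6]
append vec[0]+vec[-1] = 8+(-6) = 2 → [8, 2, -6, 2]
vec[-3] = vec[0]*vec[0] = 8*8 = 64 → [8, 64, -6, 2]
vec[-1] = vec[-1]-vec[0] = 2-8 = -6 → [8, 64, -6, -6]
vec[1] = vec[-1]*vec[0] = (-6)*8 = -48 → [8, -48, -6, -6]
append vec[0]+vec[-1] = 8+(-6) = 2 → [8, -48, -6, -6, 2]
sum = -50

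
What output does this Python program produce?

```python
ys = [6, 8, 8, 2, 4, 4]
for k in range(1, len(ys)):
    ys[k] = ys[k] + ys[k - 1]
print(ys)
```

[6, 14, 22, 24, 28, 32]

k=1: ys[1] = 8+6 = 14 → [6, 14, 8, 2, 4, 4]
k=2: ys[2] = 8+14 = 22 → [6, 14, 22, 2, 4, 4]
k=3: ys[3] = 2+22 = 24 → [6, 14, 22, 24, 4, 4]
k=4: ys[4] = 4+24 = 28 → [6, 14, 22, 24, 28, 4]
k=5: ys[5] = 4+28 = 32 → [6, 14, 22, 24, 28, 32]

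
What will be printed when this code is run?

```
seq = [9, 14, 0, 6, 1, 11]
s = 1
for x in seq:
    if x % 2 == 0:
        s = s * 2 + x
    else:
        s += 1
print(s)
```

80

x=9: not even, s = 1+1 = 2
x=14: even, s = 2*2+14 = 18
x=0: even, s = 18*2+0 = 36
x=6: even, s = 36*2+6 = 78
x=1: not even, s = 78+1 = 79
x=11: not even, s = 79+1 = 80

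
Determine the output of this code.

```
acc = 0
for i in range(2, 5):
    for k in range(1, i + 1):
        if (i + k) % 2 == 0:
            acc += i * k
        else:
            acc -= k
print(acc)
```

33

i=2,k=1: odd sum, acc = 0-1 = -1
i=2,k=2: even sum, acc = (-1)+4 = 3
i=3,k=1: even sum, acc = 3+3 = 6
i=3,k=2: odd sum, acc = 6-2 = 4
i=3,k=3: even sum, acc = 4+9 = 13
i=4,k=1: odd sum, acc = 13-1 = 12
i=4,k=2: even sum, acc = 12+8 = 20
i=4,k=3: odd sum, acc = 20-3 = 17
i=4,k=4: even sum, acc = 17+16 = 33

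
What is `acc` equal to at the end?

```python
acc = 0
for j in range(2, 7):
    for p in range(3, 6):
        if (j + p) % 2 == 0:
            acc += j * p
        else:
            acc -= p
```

80

j=2,p=3: odd sum, acc = 0-3 = -3
j=2,p=4: even sum, acc = (-3)+8 = 5
j=2,p=5: odd sum, acc = 5-5 = 0
j=3,p=3: even sum, acc = 0+9 = 9
j=3,p=4: odd sum, acc = 9-4 = 5
j=3,p=5: even sum, acc = 5+15 = 20
j=4,p=3: odd sum, acc = 20-3 = 17
j=4,p=4: even sum, acc = 17+16 = 33
j=4,p=5: odd sum, acc = 33-5 = 28
j=5,p=3: even sum, acc = 28+15 = 43
j=5,p=4: odd sum, acc = 43-4 = 39
j=5,p=5: even sum, acc = 39+25 = 64
j=6,p=3: odd sum, acc = 64-3 = 61
j=6,p=4: even sum, acc = 61+24 = 85
j=6,p=5: odd sum, acc = 85-5 = 80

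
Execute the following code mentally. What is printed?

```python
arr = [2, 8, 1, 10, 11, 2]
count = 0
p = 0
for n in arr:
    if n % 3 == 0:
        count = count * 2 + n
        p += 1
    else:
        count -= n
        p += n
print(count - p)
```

n=2: not %3==0, count = 0-2 = -2; p=2
n=8: not %3==0, count = (-2)-8 = -10; p=10
n=1: not %3==0, count = (-10)-1 = -11; p=11
n=10: not %3==0, count = (-11)-10 = -21; p=21
n=11: not %3==0, count = (-21)-11 = -32; p=32
n=2: not %3==0, count = (-32)-2 = -34; p=34
count-p = (-34)-34 = -68

-68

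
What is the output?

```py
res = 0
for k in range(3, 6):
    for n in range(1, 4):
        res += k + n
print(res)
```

54

k=3,n=1: res = 0+4 = 4
k=3,n=2: res = 4+5 = 9
k=3,n=3: res = 9+6 = 15
k=4,n=1: res = 15+5 = 20
k=4,n=2: res = 20+6 = 26
k=4,n=3: res = 26+7 = 33
k=5,n=1: res = 33+6 = 39
k=5,n=2: res = 39+7 = 46
k=5,n=3: res = 46+8 = 54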